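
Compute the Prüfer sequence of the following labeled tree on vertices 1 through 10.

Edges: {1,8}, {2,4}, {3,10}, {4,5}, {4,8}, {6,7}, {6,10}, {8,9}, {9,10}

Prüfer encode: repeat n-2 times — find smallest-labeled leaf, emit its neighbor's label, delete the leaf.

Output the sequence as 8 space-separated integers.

Step 1: leaves = {1,2,3,5,7}. Remove smallest leaf 1, emit neighbor 8.
Step 2: leaves = {2,3,5,7}. Remove smallest leaf 2, emit neighbor 4.
Step 3: leaves = {3,5,7}. Remove smallest leaf 3, emit neighbor 10.
Step 4: leaves = {5,7}. Remove smallest leaf 5, emit neighbor 4.
Step 5: leaves = {4,7}. Remove smallest leaf 4, emit neighbor 8.
Step 6: leaves = {7,8}. Remove smallest leaf 7, emit neighbor 6.
Step 7: leaves = {6,8}. Remove smallest leaf 6, emit neighbor 10.
Step 8: leaves = {8,10}. Remove smallest leaf 8, emit neighbor 9.
Done: 2 vertices remain (9, 10). Sequence = [8 4 10 4 8 6 10 9]

Answer: 8 4 10 4 8 6 10 9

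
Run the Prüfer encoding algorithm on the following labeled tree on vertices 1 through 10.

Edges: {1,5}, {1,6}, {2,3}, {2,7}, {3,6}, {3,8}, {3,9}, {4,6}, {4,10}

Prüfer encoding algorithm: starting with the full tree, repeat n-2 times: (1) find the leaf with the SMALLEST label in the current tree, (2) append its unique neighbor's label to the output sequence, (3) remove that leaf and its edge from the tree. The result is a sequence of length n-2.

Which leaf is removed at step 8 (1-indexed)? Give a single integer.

Answer: 6

Derivation:
Step 1: current leaves = {5,7,8,9,10}. Remove leaf 5 (neighbor: 1).
Step 2: current leaves = {1,7,8,9,10}. Remove leaf 1 (neighbor: 6).
Step 3: current leaves = {7,8,9,10}. Remove leaf 7 (neighbor: 2).
Step 4: current leaves = {2,8,9,10}. Remove leaf 2 (neighbor: 3).
Step 5: current leaves = {8,9,10}. Remove leaf 8 (neighbor: 3).
Step 6: current leaves = {9,10}. Remove leaf 9 (neighbor: 3).
Step 7: current leaves = {3,10}. Remove leaf 3 (neighbor: 6).
Step 8: current leaves = {6,10}. Remove leaf 6 (neighbor: 4).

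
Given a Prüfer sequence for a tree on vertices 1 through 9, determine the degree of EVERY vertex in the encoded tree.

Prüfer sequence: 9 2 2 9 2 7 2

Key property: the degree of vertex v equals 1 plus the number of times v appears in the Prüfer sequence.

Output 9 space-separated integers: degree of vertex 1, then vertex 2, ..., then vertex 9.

Answer: 1 5 1 1 1 1 2 1 3

Derivation:
p_1 = 9: count[9] becomes 1
p_2 = 2: count[2] becomes 1
p_3 = 2: count[2] becomes 2
p_4 = 9: count[9] becomes 2
p_5 = 2: count[2] becomes 3
p_6 = 7: count[7] becomes 1
p_7 = 2: count[2] becomes 4
Degrees (1 + count): deg[1]=1+0=1, deg[2]=1+4=5, deg[3]=1+0=1, deg[4]=1+0=1, deg[5]=1+0=1, deg[6]=1+0=1, deg[7]=1+1=2, deg[8]=1+0=1, deg[9]=1+2=3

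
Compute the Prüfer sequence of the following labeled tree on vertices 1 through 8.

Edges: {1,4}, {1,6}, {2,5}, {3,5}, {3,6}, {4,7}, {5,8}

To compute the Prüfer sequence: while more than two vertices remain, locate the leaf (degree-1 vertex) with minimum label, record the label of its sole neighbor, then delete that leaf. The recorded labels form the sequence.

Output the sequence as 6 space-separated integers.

Step 1: leaves = {2,7,8}. Remove smallest leaf 2, emit neighbor 5.
Step 2: leaves = {7,8}. Remove smallest leaf 7, emit neighbor 4.
Step 3: leaves = {4,8}. Remove smallest leaf 4, emit neighbor 1.
Step 4: leaves = {1,8}. Remove smallest leaf 1, emit neighbor 6.
Step 5: leaves = {6,8}. Remove smallest leaf 6, emit neighbor 3.
Step 6: leaves = {3,8}. Remove smallest leaf 3, emit neighbor 5.
Done: 2 vertices remain (5, 8). Sequence = [5 4 1 6 3 5]

Answer: 5 4 1 6 3 5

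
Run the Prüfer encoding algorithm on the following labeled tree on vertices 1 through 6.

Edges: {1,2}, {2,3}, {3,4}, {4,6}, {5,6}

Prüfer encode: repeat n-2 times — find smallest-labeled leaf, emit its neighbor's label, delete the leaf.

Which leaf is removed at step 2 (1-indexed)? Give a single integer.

Answer: 2

Derivation:
Step 1: current leaves = {1,5}. Remove leaf 1 (neighbor: 2).
Step 2: current leaves = {2,5}. Remove leaf 2 (neighbor: 3).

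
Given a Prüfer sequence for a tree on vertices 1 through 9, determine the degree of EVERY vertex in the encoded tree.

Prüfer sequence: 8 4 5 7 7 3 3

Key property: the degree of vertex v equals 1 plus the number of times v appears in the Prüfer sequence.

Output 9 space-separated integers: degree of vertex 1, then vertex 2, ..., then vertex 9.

p_1 = 8: count[8] becomes 1
p_2 = 4: count[4] becomes 1
p_3 = 5: count[5] becomes 1
p_4 = 7: count[7] becomes 1
p_5 = 7: count[7] becomes 2
p_6 = 3: count[3] becomes 1
p_7 = 3: count[3] becomes 2
Degrees (1 + count): deg[1]=1+0=1, deg[2]=1+0=1, deg[3]=1+2=3, deg[4]=1+1=2, deg[5]=1+1=2, deg[6]=1+0=1, deg[7]=1+2=3, deg[8]=1+1=2, deg[9]=1+0=1

Answer: 1 1 3 2 2 1 3 2 1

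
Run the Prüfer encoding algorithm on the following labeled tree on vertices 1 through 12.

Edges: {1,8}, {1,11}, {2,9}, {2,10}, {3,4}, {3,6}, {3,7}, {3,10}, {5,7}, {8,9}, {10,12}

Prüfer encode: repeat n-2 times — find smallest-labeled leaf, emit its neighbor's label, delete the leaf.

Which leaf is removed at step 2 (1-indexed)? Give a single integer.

Answer: 5

Derivation:
Step 1: current leaves = {4,5,6,11,12}. Remove leaf 4 (neighbor: 3).
Step 2: current leaves = {5,6,11,12}. Remove leaf 5 (neighbor: 7).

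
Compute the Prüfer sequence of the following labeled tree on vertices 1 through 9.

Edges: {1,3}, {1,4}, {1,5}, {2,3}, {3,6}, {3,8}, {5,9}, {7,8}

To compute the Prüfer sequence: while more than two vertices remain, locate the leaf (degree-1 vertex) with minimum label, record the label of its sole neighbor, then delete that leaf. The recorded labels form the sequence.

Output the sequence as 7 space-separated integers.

Step 1: leaves = {2,4,6,7,9}. Remove smallest leaf 2, emit neighbor 3.
Step 2: leaves = {4,6,7,9}. Remove smallest leaf 4, emit neighbor 1.
Step 3: leaves = {6,7,9}. Remove smallest leaf 6, emit neighbor 3.
Step 4: leaves = {7,9}. Remove smallest leaf 7, emit neighbor 8.
Step 5: leaves = {8,9}. Remove smallest leaf 8, emit neighbor 3.
Step 6: leaves = {3,9}. Remove smallest leaf 3, emit neighbor 1.
Step 7: leaves = {1,9}. Remove smallest leaf 1, emit neighbor 5.
Done: 2 vertices remain (5, 9). Sequence = [3 1 3 8 3 1 5]

Answer: 3 1 3 8 3 1 5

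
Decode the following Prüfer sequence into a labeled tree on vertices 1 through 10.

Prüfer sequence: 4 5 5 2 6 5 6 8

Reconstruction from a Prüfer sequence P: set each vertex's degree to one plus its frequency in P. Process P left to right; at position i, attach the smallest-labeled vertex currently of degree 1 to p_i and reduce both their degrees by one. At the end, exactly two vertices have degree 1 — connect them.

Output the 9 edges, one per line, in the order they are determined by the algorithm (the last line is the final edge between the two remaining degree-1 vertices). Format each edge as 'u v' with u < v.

Initial degrees: {1:1, 2:2, 3:1, 4:2, 5:4, 6:3, 7:1, 8:2, 9:1, 10:1}
Step 1: smallest deg-1 vertex = 1, p_1 = 4. Add edge {1,4}. Now deg[1]=0, deg[4]=1.
Step 2: smallest deg-1 vertex = 3, p_2 = 5. Add edge {3,5}. Now deg[3]=0, deg[5]=3.
Step 3: smallest deg-1 vertex = 4, p_3 = 5. Add edge {4,5}. Now deg[4]=0, deg[5]=2.
Step 4: smallest deg-1 vertex = 7, p_4 = 2. Add edge {2,7}. Now deg[7]=0, deg[2]=1.
Step 5: smallest deg-1 vertex = 2, p_5 = 6. Add edge {2,6}. Now deg[2]=0, deg[6]=2.
Step 6: smallest deg-1 vertex = 9, p_6 = 5. Add edge {5,9}. Now deg[9]=0, deg[5]=1.
Step 7: smallest deg-1 vertex = 5, p_7 = 6. Add edge {5,6}. Now deg[5]=0, deg[6]=1.
Step 8: smallest deg-1 vertex = 6, p_8 = 8. Add edge {6,8}. Now deg[6]=0, deg[8]=1.
Final: two remaining deg-1 vertices are 8, 10. Add edge {8,10}.

Answer: 1 4
3 5
4 5
2 7
2 6
5 9
5 6
6 8
8 10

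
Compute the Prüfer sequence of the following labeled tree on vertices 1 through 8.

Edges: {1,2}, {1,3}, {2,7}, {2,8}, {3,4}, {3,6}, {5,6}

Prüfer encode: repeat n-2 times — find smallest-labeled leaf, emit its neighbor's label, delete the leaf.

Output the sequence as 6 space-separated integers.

Answer: 3 6 3 1 2 2

Derivation:
Step 1: leaves = {4,5,7,8}. Remove smallest leaf 4, emit neighbor 3.
Step 2: leaves = {5,7,8}. Remove smallest leaf 5, emit neighbor 6.
Step 3: leaves = {6,7,8}. Remove smallest leaf 6, emit neighbor 3.
Step 4: leaves = {3,7,8}. Remove smallest leaf 3, emit neighbor 1.
Step 5: leaves = {1,7,8}. Remove smallest leaf 1, emit neighbor 2.
Step 6: leaves = {7,8}. Remove smallest leaf 7, emit neighbor 2.
Done: 2 vertices remain (2, 8). Sequence = [3 6 3 1 2 2]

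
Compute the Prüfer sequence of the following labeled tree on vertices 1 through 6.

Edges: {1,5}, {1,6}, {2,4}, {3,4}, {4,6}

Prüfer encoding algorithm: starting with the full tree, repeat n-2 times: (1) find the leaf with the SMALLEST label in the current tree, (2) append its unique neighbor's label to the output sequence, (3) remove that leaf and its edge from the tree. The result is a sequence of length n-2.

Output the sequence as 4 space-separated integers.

Step 1: leaves = {2,3,5}. Remove smallest leaf 2, emit neighbor 4.
Step 2: leaves = {3,5}. Remove smallest leaf 3, emit neighbor 4.
Step 3: leaves = {4,5}. Remove smallest leaf 4, emit neighbor 6.
Step 4: leaves = {5,6}. Remove smallest leaf 5, emit neighbor 1.
Done: 2 vertices remain (1, 6). Sequence = [4 4 6 1]

Answer: 4 4 6 1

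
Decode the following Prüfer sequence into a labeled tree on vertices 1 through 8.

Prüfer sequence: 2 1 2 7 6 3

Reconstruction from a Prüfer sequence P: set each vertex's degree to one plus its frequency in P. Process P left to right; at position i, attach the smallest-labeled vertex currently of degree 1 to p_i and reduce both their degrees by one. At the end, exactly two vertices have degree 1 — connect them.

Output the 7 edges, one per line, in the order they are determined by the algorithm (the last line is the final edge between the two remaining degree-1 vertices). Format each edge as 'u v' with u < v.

Initial degrees: {1:2, 2:3, 3:2, 4:1, 5:1, 6:2, 7:2, 8:1}
Step 1: smallest deg-1 vertex = 4, p_1 = 2. Add edge {2,4}. Now deg[4]=0, deg[2]=2.
Step 2: smallest deg-1 vertex = 5, p_2 = 1. Add edge {1,5}. Now deg[5]=0, deg[1]=1.
Step 3: smallest deg-1 vertex = 1, p_3 = 2. Add edge {1,2}. Now deg[1]=0, deg[2]=1.
Step 4: smallest deg-1 vertex = 2, p_4 = 7. Add edge {2,7}. Now deg[2]=0, deg[7]=1.
Step 5: smallest deg-1 vertex = 7, p_5 = 6. Add edge {6,7}. Now deg[7]=0, deg[6]=1.
Step 6: smallest deg-1 vertex = 6, p_6 = 3. Add edge {3,6}. Now deg[6]=0, deg[3]=1.
Final: two remaining deg-1 vertices are 3, 8. Add edge {3,8}.

Answer: 2 4
1 5
1 2
2 7
6 7
3 6
3 8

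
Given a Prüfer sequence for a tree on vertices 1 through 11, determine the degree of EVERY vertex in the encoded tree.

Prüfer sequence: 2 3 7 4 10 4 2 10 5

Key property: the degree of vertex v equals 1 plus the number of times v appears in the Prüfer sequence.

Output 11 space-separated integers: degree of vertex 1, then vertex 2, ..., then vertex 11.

Answer: 1 3 2 3 2 1 2 1 1 3 1

Derivation:
p_1 = 2: count[2] becomes 1
p_2 = 3: count[3] becomes 1
p_3 = 7: count[7] becomes 1
p_4 = 4: count[4] becomes 1
p_5 = 10: count[10] becomes 1
p_6 = 4: count[4] becomes 2
p_7 = 2: count[2] becomes 2
p_8 = 10: count[10] becomes 2
p_9 = 5: count[5] becomes 1
Degrees (1 + count): deg[1]=1+0=1, deg[2]=1+2=3, deg[3]=1+1=2, deg[4]=1+2=3, deg[5]=1+1=2, deg[6]=1+0=1, deg[7]=1+1=2, deg[8]=1+0=1, deg[9]=1+0=1, deg[10]=1+2=3, deg[11]=1+0=1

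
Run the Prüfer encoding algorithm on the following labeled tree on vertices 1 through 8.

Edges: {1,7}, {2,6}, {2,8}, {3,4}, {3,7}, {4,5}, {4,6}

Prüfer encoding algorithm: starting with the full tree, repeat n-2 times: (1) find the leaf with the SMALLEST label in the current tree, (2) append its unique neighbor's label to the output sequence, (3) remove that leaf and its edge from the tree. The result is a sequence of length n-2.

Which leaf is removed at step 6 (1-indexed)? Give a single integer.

Answer: 6

Derivation:
Step 1: current leaves = {1,5,8}. Remove leaf 1 (neighbor: 7).
Step 2: current leaves = {5,7,8}. Remove leaf 5 (neighbor: 4).
Step 3: current leaves = {7,8}. Remove leaf 7 (neighbor: 3).
Step 4: current leaves = {3,8}. Remove leaf 3 (neighbor: 4).
Step 5: current leaves = {4,8}. Remove leaf 4 (neighbor: 6).
Step 6: current leaves = {6,8}. Remove leaf 6 (neighbor: 2).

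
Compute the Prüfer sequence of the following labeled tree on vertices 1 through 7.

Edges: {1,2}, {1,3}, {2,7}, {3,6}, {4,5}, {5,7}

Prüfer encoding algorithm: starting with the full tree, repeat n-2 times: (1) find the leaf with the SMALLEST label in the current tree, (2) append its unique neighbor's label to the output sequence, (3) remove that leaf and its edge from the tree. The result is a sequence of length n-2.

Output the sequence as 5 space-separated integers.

Step 1: leaves = {4,6}. Remove smallest leaf 4, emit neighbor 5.
Step 2: leaves = {5,6}. Remove smallest leaf 5, emit neighbor 7.
Step 3: leaves = {6,7}. Remove smallest leaf 6, emit neighbor 3.
Step 4: leaves = {3,7}. Remove smallest leaf 3, emit neighbor 1.
Step 5: leaves = {1,7}. Remove smallest leaf 1, emit neighbor 2.
Done: 2 vertices remain (2, 7). Sequence = [5 7 3 1 2]

Answer: 5 7 3 1 2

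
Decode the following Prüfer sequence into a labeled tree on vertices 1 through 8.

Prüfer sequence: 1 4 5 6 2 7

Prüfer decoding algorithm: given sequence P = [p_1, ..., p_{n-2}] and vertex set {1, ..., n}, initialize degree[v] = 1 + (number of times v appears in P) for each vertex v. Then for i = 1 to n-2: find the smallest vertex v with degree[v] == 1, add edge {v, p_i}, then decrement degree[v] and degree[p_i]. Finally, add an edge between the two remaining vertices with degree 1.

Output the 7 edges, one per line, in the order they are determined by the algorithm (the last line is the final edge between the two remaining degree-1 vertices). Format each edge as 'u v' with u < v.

Answer: 1 3
1 4
4 5
5 6
2 6
2 7
7 8

Derivation:
Initial degrees: {1:2, 2:2, 3:1, 4:2, 5:2, 6:2, 7:2, 8:1}
Step 1: smallest deg-1 vertex = 3, p_1 = 1. Add edge {1,3}. Now deg[3]=0, deg[1]=1.
Step 2: smallest deg-1 vertex = 1, p_2 = 4. Add edge {1,4}. Now deg[1]=0, deg[4]=1.
Step 3: smallest deg-1 vertex = 4, p_3 = 5. Add edge {4,5}. Now deg[4]=0, deg[5]=1.
Step 4: smallest deg-1 vertex = 5, p_4 = 6. Add edge {5,6}. Now deg[5]=0, deg[6]=1.
Step 5: smallest deg-1 vertex = 6, p_5 = 2. Add edge {2,6}. Now deg[6]=0, deg[2]=1.
Step 6: smallest deg-1 vertex = 2, p_6 = 7. Add edge {2,7}. Now deg[2]=0, deg[7]=1.
Final: two remaining deg-1 vertices are 7, 8. Add edge {7,8}.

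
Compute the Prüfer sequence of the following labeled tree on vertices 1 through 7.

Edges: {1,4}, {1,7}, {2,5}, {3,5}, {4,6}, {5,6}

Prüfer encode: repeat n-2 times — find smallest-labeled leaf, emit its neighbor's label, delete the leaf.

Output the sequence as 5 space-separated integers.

Step 1: leaves = {2,3,7}. Remove smallest leaf 2, emit neighbor 5.
Step 2: leaves = {3,7}. Remove smallest leaf 3, emit neighbor 5.
Step 3: leaves = {5,7}. Remove smallest leaf 5, emit neighbor 6.
Step 4: leaves = {6,7}. Remove smallest leaf 6, emit neighbor 4.
Step 5: leaves = {4,7}. Remove smallest leaf 4, emit neighbor 1.
Done: 2 vertices remain (1, 7). Sequence = [5 5 6 4 1]

Answer: 5 5 6 4 1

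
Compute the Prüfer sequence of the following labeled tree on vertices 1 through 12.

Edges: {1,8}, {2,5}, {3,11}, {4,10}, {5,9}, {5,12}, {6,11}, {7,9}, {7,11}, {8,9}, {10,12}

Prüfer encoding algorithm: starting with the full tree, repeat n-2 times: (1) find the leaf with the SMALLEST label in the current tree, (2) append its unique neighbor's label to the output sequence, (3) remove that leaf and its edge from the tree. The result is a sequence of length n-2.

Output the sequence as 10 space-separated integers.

Step 1: leaves = {1,2,3,4,6}. Remove smallest leaf 1, emit neighbor 8.
Step 2: leaves = {2,3,4,6,8}. Remove smallest leaf 2, emit neighbor 5.
Step 3: leaves = {3,4,6,8}. Remove smallest leaf 3, emit neighbor 11.
Step 4: leaves = {4,6,8}. Remove smallest leaf 4, emit neighbor 10.
Step 5: leaves = {6,8,10}. Remove smallest leaf 6, emit neighbor 11.
Step 6: leaves = {8,10,11}. Remove smallest leaf 8, emit neighbor 9.
Step 7: leaves = {10,11}. Remove smallest leaf 10, emit neighbor 12.
Step 8: leaves = {11,12}. Remove smallest leaf 11, emit neighbor 7.
Step 9: leaves = {7,12}. Remove smallest leaf 7, emit neighbor 9.
Step 10: leaves = {9,12}. Remove smallest leaf 9, emit neighbor 5.
Done: 2 vertices remain (5, 12). Sequence = [8 5 11 10 11 9 12 7 9 5]

Answer: 8 5 11 10 11 9 12 7 9 5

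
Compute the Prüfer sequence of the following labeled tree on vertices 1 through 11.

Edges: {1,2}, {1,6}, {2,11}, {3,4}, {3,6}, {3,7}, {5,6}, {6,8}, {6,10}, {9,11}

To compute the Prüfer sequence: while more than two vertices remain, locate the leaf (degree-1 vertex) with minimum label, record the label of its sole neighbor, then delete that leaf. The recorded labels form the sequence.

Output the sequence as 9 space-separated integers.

Step 1: leaves = {4,5,7,8,9,10}. Remove smallest leaf 4, emit neighbor 3.
Step 2: leaves = {5,7,8,9,10}. Remove smallest leaf 5, emit neighbor 6.
Step 3: leaves = {7,8,9,10}. Remove smallest leaf 7, emit neighbor 3.
Step 4: leaves = {3,8,9,10}. Remove smallest leaf 3, emit neighbor 6.
Step 5: leaves = {8,9,10}. Remove smallest leaf 8, emit neighbor 6.
Step 6: leaves = {9,10}. Remove smallest leaf 9, emit neighbor 11.
Step 7: leaves = {10,11}. Remove smallest leaf 10, emit neighbor 6.
Step 8: leaves = {6,11}. Remove smallest leaf 6, emit neighbor 1.
Step 9: leaves = {1,11}. Remove smallest leaf 1, emit neighbor 2.
Done: 2 vertices remain (2, 11). Sequence = [3 6 3 6 6 11 6 1 2]

Answer: 3 6 3 6 6 11 6 1 2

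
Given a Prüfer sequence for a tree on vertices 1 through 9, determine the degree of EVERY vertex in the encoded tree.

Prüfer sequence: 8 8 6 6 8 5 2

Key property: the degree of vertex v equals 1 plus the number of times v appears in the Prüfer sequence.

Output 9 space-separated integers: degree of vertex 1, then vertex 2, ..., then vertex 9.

p_1 = 8: count[8] becomes 1
p_2 = 8: count[8] becomes 2
p_3 = 6: count[6] becomes 1
p_4 = 6: count[6] becomes 2
p_5 = 8: count[8] becomes 3
p_6 = 5: count[5] becomes 1
p_7 = 2: count[2] becomes 1
Degrees (1 + count): deg[1]=1+0=1, deg[2]=1+1=2, deg[3]=1+0=1, deg[4]=1+0=1, deg[5]=1+1=2, deg[6]=1+2=3, deg[7]=1+0=1, deg[8]=1+3=4, deg[9]=1+0=1

Answer: 1 2 1 1 2 3 1 4 1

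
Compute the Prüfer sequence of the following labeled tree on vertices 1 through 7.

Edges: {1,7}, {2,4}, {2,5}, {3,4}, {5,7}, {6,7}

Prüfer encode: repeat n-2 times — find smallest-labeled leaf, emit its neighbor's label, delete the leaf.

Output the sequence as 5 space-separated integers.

Answer: 7 4 2 5 7

Derivation:
Step 1: leaves = {1,3,6}. Remove smallest leaf 1, emit neighbor 7.
Step 2: leaves = {3,6}. Remove smallest leaf 3, emit neighbor 4.
Step 3: leaves = {4,6}. Remove smallest leaf 4, emit neighbor 2.
Step 4: leaves = {2,6}. Remove smallest leaf 2, emit neighbor 5.
Step 5: leaves = {5,6}. Remove smallest leaf 5, emit neighbor 7.
Done: 2 vertices remain (6, 7). Sequence = [7 4 2 5 7]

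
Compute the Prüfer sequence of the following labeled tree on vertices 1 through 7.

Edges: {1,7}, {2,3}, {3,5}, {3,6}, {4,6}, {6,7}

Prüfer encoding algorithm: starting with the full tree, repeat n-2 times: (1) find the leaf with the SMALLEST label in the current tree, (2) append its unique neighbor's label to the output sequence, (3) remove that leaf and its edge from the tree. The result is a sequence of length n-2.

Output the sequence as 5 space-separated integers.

Step 1: leaves = {1,2,4,5}. Remove smallest leaf 1, emit neighbor 7.
Step 2: leaves = {2,4,5,7}. Remove smallest leaf 2, emit neighbor 3.
Step 3: leaves = {4,5,7}. Remove smallest leaf 4, emit neighbor 6.
Step 4: leaves = {5,7}. Remove smallest leaf 5, emit neighbor 3.
Step 5: leaves = {3,7}. Remove smallest leaf 3, emit neighbor 6.
Done: 2 vertices remain (6, 7). Sequence = [7 3 6 3 6]

Answer: 7 3 6 3 6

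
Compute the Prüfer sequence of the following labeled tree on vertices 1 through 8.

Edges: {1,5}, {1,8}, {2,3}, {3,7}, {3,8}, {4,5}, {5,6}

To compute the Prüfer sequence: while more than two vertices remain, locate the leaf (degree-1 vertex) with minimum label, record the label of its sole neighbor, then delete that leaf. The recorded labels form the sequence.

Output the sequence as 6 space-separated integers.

Step 1: leaves = {2,4,6,7}. Remove smallest leaf 2, emit neighbor 3.
Step 2: leaves = {4,6,7}. Remove smallest leaf 4, emit neighbor 5.
Step 3: leaves = {6,7}. Remove smallest leaf 6, emit neighbor 5.
Step 4: leaves = {5,7}. Remove smallest leaf 5, emit neighbor 1.
Step 5: leaves = {1,7}. Remove smallest leaf 1, emit neighbor 8.
Step 6: leaves = {7,8}. Remove smallest leaf 7, emit neighbor 3.
Done: 2 vertices remain (3, 8). Sequence = [3 5 5 1 8 3]

Answer: 3 5 5 1 8 3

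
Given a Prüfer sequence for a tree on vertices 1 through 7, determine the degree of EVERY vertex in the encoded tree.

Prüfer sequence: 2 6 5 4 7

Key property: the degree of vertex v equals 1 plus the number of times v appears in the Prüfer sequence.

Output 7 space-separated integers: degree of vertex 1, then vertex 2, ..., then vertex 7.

Answer: 1 2 1 2 2 2 2

Derivation:
p_1 = 2: count[2] becomes 1
p_2 = 6: count[6] becomes 1
p_3 = 5: count[5] becomes 1
p_4 = 4: count[4] becomes 1
p_5 = 7: count[7] becomes 1
Degrees (1 + count): deg[1]=1+0=1, deg[2]=1+1=2, deg[3]=1+0=1, deg[4]=1+1=2, deg[5]=1+1=2, deg[6]=1+1=2, deg[7]=1+1=2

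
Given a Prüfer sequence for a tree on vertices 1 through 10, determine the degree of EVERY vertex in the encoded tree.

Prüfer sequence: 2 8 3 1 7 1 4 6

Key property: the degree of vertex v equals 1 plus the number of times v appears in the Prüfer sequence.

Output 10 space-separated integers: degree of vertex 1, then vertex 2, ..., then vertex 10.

Answer: 3 2 2 2 1 2 2 2 1 1

Derivation:
p_1 = 2: count[2] becomes 1
p_2 = 8: count[8] becomes 1
p_3 = 3: count[3] becomes 1
p_4 = 1: count[1] becomes 1
p_5 = 7: count[7] becomes 1
p_6 = 1: count[1] becomes 2
p_7 = 4: count[4] becomes 1
p_8 = 6: count[6] becomes 1
Degrees (1 + count): deg[1]=1+2=3, deg[2]=1+1=2, deg[3]=1+1=2, deg[4]=1+1=2, deg[5]=1+0=1, deg[6]=1+1=2, deg[7]=1+1=2, deg[8]=1+1=2, deg[9]=1+0=1, deg[10]=1+0=1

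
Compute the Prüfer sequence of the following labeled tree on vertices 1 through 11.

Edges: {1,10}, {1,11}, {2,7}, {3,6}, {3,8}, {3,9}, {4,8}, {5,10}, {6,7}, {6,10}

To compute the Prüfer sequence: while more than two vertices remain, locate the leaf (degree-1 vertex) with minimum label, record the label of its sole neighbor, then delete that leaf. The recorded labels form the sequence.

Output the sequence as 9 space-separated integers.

Step 1: leaves = {2,4,5,9,11}. Remove smallest leaf 2, emit neighbor 7.
Step 2: leaves = {4,5,7,9,11}. Remove smallest leaf 4, emit neighbor 8.
Step 3: leaves = {5,7,8,9,11}. Remove smallest leaf 5, emit neighbor 10.
Step 4: leaves = {7,8,9,11}. Remove smallest leaf 7, emit neighbor 6.
Step 5: leaves = {8,9,11}. Remove smallest leaf 8, emit neighbor 3.
Step 6: leaves = {9,11}. Remove smallest leaf 9, emit neighbor 3.
Step 7: leaves = {3,11}. Remove smallest leaf 3, emit neighbor 6.
Step 8: leaves = {6,11}. Remove smallest leaf 6, emit neighbor 10.
Step 9: leaves = {10,11}. Remove smallest leaf 10, emit neighbor 1.
Done: 2 vertices remain (1, 11). Sequence = [7 8 10 6 3 3 6 10 1]

Answer: 7 8 10 6 3 3 6 10 1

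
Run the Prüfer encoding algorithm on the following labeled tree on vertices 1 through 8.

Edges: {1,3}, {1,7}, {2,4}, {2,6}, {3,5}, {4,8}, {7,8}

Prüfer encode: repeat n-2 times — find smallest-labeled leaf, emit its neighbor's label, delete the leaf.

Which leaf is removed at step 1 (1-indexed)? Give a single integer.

Answer: 5

Derivation:
Step 1: current leaves = {5,6}. Remove leaf 5 (neighbor: 3).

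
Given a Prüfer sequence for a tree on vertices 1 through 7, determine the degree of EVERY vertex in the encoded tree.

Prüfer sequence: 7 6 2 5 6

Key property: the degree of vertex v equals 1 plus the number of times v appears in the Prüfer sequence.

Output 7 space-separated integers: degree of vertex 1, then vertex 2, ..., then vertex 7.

p_1 = 7: count[7] becomes 1
p_2 = 6: count[6] becomes 1
p_3 = 2: count[2] becomes 1
p_4 = 5: count[5] becomes 1
p_5 = 6: count[6] becomes 2
Degrees (1 + count): deg[1]=1+0=1, deg[2]=1+1=2, deg[3]=1+0=1, deg[4]=1+0=1, deg[5]=1+1=2, deg[6]=1+2=3, deg[7]=1+1=2

Answer: 1 2 1 1 2 3 2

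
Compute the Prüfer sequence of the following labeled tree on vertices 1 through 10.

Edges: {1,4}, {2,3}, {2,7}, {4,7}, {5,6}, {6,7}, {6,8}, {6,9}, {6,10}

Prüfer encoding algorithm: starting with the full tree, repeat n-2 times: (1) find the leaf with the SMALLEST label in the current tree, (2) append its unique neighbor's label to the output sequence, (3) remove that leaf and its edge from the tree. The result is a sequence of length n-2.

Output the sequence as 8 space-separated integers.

Step 1: leaves = {1,3,5,8,9,10}. Remove smallest leaf 1, emit neighbor 4.
Step 2: leaves = {3,4,5,8,9,10}. Remove smallest leaf 3, emit neighbor 2.
Step 3: leaves = {2,4,5,8,9,10}. Remove smallest leaf 2, emit neighbor 7.
Step 4: leaves = {4,5,8,9,10}. Remove smallest leaf 4, emit neighbor 7.
Step 5: leaves = {5,7,8,9,10}. Remove smallest leaf 5, emit neighbor 6.
Step 6: leaves = {7,8,9,10}. Remove smallest leaf 7, emit neighbor 6.
Step 7: leaves = {8,9,10}. Remove smallest leaf 8, emit neighbor 6.
Step 8: leaves = {9,10}. Remove smallest leaf 9, emit neighbor 6.
Done: 2 vertices remain (6, 10). Sequence = [4 2 7 7 6 6 6 6]

Answer: 4 2 7 7 6 6 6 6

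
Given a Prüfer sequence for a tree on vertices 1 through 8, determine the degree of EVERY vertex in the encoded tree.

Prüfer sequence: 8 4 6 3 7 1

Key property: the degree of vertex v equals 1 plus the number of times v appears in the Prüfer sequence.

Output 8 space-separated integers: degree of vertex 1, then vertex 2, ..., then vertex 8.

p_1 = 8: count[8] becomes 1
p_2 = 4: count[4] becomes 1
p_3 = 6: count[6] becomes 1
p_4 = 3: count[3] becomes 1
p_5 = 7: count[7] becomes 1
p_6 = 1: count[1] becomes 1
Degrees (1 + count): deg[1]=1+1=2, deg[2]=1+0=1, deg[3]=1+1=2, deg[4]=1+1=2, deg[5]=1+0=1, deg[6]=1+1=2, deg[7]=1+1=2, deg[8]=1+1=2

Answer: 2 1 2 2 1 2 2 2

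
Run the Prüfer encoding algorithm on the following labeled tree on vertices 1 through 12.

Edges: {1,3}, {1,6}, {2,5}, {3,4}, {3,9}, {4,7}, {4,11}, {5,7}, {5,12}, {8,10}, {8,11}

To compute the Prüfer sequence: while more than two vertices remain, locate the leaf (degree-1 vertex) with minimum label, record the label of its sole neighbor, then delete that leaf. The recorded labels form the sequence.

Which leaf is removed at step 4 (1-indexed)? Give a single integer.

Step 1: current leaves = {2,6,9,10,12}. Remove leaf 2 (neighbor: 5).
Step 2: current leaves = {6,9,10,12}. Remove leaf 6 (neighbor: 1).
Step 3: current leaves = {1,9,10,12}. Remove leaf 1 (neighbor: 3).
Step 4: current leaves = {9,10,12}. Remove leaf 9 (neighbor: 3).

Answer: 9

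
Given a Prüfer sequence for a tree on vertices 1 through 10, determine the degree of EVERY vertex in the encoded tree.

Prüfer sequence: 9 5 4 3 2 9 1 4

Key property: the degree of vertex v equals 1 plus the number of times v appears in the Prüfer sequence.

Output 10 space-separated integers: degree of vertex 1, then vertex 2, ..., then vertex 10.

p_1 = 9: count[9] becomes 1
p_2 = 5: count[5] becomes 1
p_3 = 4: count[4] becomes 1
p_4 = 3: count[3] becomes 1
p_5 = 2: count[2] becomes 1
p_6 = 9: count[9] becomes 2
p_7 = 1: count[1] becomes 1
p_8 = 4: count[4] becomes 2
Degrees (1 + count): deg[1]=1+1=2, deg[2]=1+1=2, deg[3]=1+1=2, deg[4]=1+2=3, deg[5]=1+1=2, deg[6]=1+0=1, deg[7]=1+0=1, deg[8]=1+0=1, deg[9]=1+2=3, deg[10]=1+0=1

Answer: 2 2 2 3 2 1 1 1 3 1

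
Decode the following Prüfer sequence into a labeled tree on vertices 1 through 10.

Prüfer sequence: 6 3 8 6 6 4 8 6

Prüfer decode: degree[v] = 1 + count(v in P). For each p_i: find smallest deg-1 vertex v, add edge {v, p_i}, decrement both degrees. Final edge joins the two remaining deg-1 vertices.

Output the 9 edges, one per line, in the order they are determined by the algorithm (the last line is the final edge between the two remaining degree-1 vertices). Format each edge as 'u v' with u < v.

Initial degrees: {1:1, 2:1, 3:2, 4:2, 5:1, 6:5, 7:1, 8:3, 9:1, 10:1}
Step 1: smallest deg-1 vertex = 1, p_1 = 6. Add edge {1,6}. Now deg[1]=0, deg[6]=4.
Step 2: smallest deg-1 vertex = 2, p_2 = 3. Add edge {2,3}. Now deg[2]=0, deg[3]=1.
Step 3: smallest deg-1 vertex = 3, p_3 = 8. Add edge {3,8}. Now deg[3]=0, deg[8]=2.
Step 4: smallest deg-1 vertex = 5, p_4 = 6. Add edge {5,6}. Now deg[5]=0, deg[6]=3.
Step 5: smallest deg-1 vertex = 7, p_5 = 6. Add edge {6,7}. Now deg[7]=0, deg[6]=2.
Step 6: smallest deg-1 vertex = 9, p_6 = 4. Add edge {4,9}. Now deg[9]=0, deg[4]=1.
Step 7: smallest deg-1 vertex = 4, p_7 = 8. Add edge {4,8}. Now deg[4]=0, deg[8]=1.
Step 8: smallest deg-1 vertex = 8, p_8 = 6. Add edge {6,8}. Now deg[8]=0, deg[6]=1.
Final: two remaining deg-1 vertices are 6, 10. Add edge {6,10}.

Answer: 1 6
2 3
3 8
5 6
6 7
4 9
4 8
6 8
6 10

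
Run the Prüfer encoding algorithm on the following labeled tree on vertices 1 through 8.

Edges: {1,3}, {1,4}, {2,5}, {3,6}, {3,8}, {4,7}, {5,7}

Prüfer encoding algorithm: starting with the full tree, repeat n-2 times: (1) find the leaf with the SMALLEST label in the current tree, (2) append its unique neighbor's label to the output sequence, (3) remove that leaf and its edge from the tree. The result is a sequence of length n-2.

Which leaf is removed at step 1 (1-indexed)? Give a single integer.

Answer: 2

Derivation:
Step 1: current leaves = {2,6,8}. Remove leaf 2 (neighbor: 5).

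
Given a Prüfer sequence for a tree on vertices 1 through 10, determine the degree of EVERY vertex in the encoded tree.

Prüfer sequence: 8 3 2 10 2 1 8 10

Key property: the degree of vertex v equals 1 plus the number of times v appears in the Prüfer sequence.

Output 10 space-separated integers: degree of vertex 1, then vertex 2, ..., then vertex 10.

p_1 = 8: count[8] becomes 1
p_2 = 3: count[3] becomes 1
p_3 = 2: count[2] becomes 1
p_4 = 10: count[10] becomes 1
p_5 = 2: count[2] becomes 2
p_6 = 1: count[1] becomes 1
p_7 = 8: count[8] becomes 2
p_8 = 10: count[10] becomes 2
Degrees (1 + count): deg[1]=1+1=2, deg[2]=1+2=3, deg[3]=1+1=2, deg[4]=1+0=1, deg[5]=1+0=1, deg[6]=1+0=1, deg[7]=1+0=1, deg[8]=1+2=3, deg[9]=1+0=1, deg[10]=1+2=3

Answer: 2 3 2 1 1 1 1 3 1 3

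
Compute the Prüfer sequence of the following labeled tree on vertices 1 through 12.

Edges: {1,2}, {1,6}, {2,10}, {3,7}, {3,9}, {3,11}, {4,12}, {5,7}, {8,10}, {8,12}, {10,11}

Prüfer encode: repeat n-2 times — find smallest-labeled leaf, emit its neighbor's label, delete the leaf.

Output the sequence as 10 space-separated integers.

Step 1: leaves = {4,5,6,9}. Remove smallest leaf 4, emit neighbor 12.
Step 2: leaves = {5,6,9,12}. Remove smallest leaf 5, emit neighbor 7.
Step 3: leaves = {6,7,9,12}. Remove smallest leaf 6, emit neighbor 1.
Step 4: leaves = {1,7,9,12}. Remove smallest leaf 1, emit neighbor 2.
Step 5: leaves = {2,7,9,12}. Remove smallest leaf 2, emit neighbor 10.
Step 6: leaves = {7,9,12}. Remove smallest leaf 7, emit neighbor 3.
Step 7: leaves = {9,12}. Remove smallest leaf 9, emit neighbor 3.
Step 8: leaves = {3,12}. Remove smallest leaf 3, emit neighbor 11.
Step 9: leaves = {11,12}. Remove smallest leaf 11, emit neighbor 10.
Step 10: leaves = {10,12}. Remove smallest leaf 10, emit neighbor 8.
Done: 2 vertices remain (8, 12). Sequence = [12 7 1 2 10 3 3 11 10 8]

Answer: 12 7 1 2 10 3 3 11 10 8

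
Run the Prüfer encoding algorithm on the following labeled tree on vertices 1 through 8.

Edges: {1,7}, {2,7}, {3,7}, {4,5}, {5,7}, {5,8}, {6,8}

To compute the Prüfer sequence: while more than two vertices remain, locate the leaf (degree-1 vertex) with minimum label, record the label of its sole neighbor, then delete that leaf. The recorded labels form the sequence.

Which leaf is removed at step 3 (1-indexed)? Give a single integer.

Answer: 3

Derivation:
Step 1: current leaves = {1,2,3,4,6}. Remove leaf 1 (neighbor: 7).
Step 2: current leaves = {2,3,4,6}. Remove leaf 2 (neighbor: 7).
Step 3: current leaves = {3,4,6}. Remove leaf 3 (neighbor: 7).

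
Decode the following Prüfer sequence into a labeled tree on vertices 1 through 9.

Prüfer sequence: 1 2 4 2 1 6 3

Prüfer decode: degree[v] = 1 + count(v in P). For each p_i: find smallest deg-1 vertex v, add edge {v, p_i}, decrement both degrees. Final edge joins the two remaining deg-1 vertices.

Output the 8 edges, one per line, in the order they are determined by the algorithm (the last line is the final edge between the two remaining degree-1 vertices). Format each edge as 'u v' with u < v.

Answer: 1 5
2 7
4 8
2 4
1 2
1 6
3 6
3 9

Derivation:
Initial degrees: {1:3, 2:3, 3:2, 4:2, 5:1, 6:2, 7:1, 8:1, 9:1}
Step 1: smallest deg-1 vertex = 5, p_1 = 1. Add edge {1,5}. Now deg[5]=0, deg[1]=2.
Step 2: smallest deg-1 vertex = 7, p_2 = 2. Add edge {2,7}. Now deg[7]=0, deg[2]=2.
Step 3: smallest deg-1 vertex = 8, p_3 = 4. Add edge {4,8}. Now deg[8]=0, deg[4]=1.
Step 4: smallest deg-1 vertex = 4, p_4 = 2. Add edge {2,4}. Now deg[4]=0, deg[2]=1.
Step 5: smallest deg-1 vertex = 2, p_5 = 1. Add edge {1,2}. Now deg[2]=0, deg[1]=1.
Step 6: smallest deg-1 vertex = 1, p_6 = 6. Add edge {1,6}. Now deg[1]=0, deg[6]=1.
Step 7: smallest deg-1 vertex = 6, p_7 = 3. Add edge {3,6}. Now deg[6]=0, deg[3]=1.
Final: two remaining deg-1 vertices are 3, 9. Add edge {3,9}.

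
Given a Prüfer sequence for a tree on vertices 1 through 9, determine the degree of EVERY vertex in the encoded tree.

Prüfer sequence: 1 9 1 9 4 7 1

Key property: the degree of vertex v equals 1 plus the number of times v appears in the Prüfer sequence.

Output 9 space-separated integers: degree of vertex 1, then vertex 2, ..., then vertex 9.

p_1 = 1: count[1] becomes 1
p_2 = 9: count[9] becomes 1
p_3 = 1: count[1] becomes 2
p_4 = 9: count[9] becomes 2
p_5 = 4: count[4] becomes 1
p_6 = 7: count[7] becomes 1
p_7 = 1: count[1] becomes 3
Degrees (1 + count): deg[1]=1+3=4, deg[2]=1+0=1, deg[3]=1+0=1, deg[4]=1+1=2, deg[5]=1+0=1, deg[6]=1+0=1, deg[7]=1+1=2, deg[8]=1+0=1, deg[9]=1+2=3

Answer: 4 1 1 2 1 1 2 1 3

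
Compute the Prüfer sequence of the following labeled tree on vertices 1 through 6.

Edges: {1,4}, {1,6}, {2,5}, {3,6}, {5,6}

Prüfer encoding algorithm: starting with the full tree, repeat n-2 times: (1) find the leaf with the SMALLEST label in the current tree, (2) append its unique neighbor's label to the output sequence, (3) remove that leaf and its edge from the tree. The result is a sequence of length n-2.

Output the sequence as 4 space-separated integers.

Step 1: leaves = {2,3,4}. Remove smallest leaf 2, emit neighbor 5.
Step 2: leaves = {3,4,5}. Remove smallest leaf 3, emit neighbor 6.
Step 3: leaves = {4,5}. Remove smallest leaf 4, emit neighbor 1.
Step 4: leaves = {1,5}. Remove smallest leaf 1, emit neighbor 6.
Done: 2 vertices remain (5, 6). Sequence = [5 6 1 6]

Answer: 5 6 1 6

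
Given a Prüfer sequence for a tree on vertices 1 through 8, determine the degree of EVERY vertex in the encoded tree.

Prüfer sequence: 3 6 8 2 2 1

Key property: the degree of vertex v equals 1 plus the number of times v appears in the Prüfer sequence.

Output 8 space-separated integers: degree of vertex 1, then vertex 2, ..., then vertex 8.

Answer: 2 3 2 1 1 2 1 2

Derivation:
p_1 = 3: count[3] becomes 1
p_2 = 6: count[6] becomes 1
p_3 = 8: count[8] becomes 1
p_4 = 2: count[2] becomes 1
p_5 = 2: count[2] becomes 2
p_6 = 1: count[1] becomes 1
Degrees (1 + count): deg[1]=1+1=2, deg[2]=1+2=3, deg[3]=1+1=2, deg[4]=1+0=1, deg[5]=1+0=1, deg[6]=1+1=2, deg[7]=1+0=1, deg[8]=1+1=2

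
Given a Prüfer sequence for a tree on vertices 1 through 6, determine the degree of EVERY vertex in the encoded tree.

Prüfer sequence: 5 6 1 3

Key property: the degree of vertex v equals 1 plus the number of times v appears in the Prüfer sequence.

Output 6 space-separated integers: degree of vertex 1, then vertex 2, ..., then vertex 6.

Answer: 2 1 2 1 2 2

Derivation:
p_1 = 5: count[5] becomes 1
p_2 = 6: count[6] becomes 1
p_3 = 1: count[1] becomes 1
p_4 = 3: count[3] becomes 1
Degrees (1 + count): deg[1]=1+1=2, deg[2]=1+0=1, deg[3]=1+1=2, deg[4]=1+0=1, deg[5]=1+1=2, deg[6]=1+1=2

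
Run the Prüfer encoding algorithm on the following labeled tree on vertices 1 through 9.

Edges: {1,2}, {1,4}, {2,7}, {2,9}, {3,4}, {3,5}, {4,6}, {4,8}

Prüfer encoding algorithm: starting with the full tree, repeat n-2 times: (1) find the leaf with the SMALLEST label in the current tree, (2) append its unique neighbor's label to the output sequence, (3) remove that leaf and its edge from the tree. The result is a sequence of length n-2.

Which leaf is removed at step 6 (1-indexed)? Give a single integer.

Step 1: current leaves = {5,6,7,8,9}. Remove leaf 5 (neighbor: 3).
Step 2: current leaves = {3,6,7,8,9}. Remove leaf 3 (neighbor: 4).
Step 3: current leaves = {6,7,8,9}. Remove leaf 6 (neighbor: 4).
Step 4: current leaves = {7,8,9}. Remove leaf 7 (neighbor: 2).
Step 5: current leaves = {8,9}. Remove leaf 8 (neighbor: 4).
Step 6: current leaves = {4,9}. Remove leaf 4 (neighbor: 1).

Answer: 4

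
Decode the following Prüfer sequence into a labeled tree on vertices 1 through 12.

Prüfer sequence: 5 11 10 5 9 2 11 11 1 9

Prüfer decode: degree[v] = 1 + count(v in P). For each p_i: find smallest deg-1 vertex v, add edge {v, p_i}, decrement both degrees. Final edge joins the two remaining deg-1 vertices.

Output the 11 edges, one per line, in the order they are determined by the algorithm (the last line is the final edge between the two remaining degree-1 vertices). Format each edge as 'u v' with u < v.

Initial degrees: {1:2, 2:2, 3:1, 4:1, 5:3, 6:1, 7:1, 8:1, 9:3, 10:2, 11:4, 12:1}
Step 1: smallest deg-1 vertex = 3, p_1 = 5. Add edge {3,5}. Now deg[3]=0, deg[5]=2.
Step 2: smallest deg-1 vertex = 4, p_2 = 11. Add edge {4,11}. Now deg[4]=0, deg[11]=3.
Step 3: smallest deg-1 vertex = 6, p_3 = 10. Add edge {6,10}. Now deg[6]=0, deg[10]=1.
Step 4: smallest deg-1 vertex = 7, p_4 = 5. Add edge {5,7}. Now deg[7]=0, deg[5]=1.
Step 5: smallest deg-1 vertex = 5, p_5 = 9. Add edge {5,9}. Now deg[5]=0, deg[9]=2.
Step 6: smallest deg-1 vertex = 8, p_6 = 2. Add edge {2,8}. Now deg[8]=0, deg[2]=1.
Step 7: smallest deg-1 vertex = 2, p_7 = 11. Add edge {2,11}. Now deg[2]=0, deg[11]=2.
Step 8: smallest deg-1 vertex = 10, p_8 = 11. Add edge {10,11}. Now deg[10]=0, deg[11]=1.
Step 9: smallest deg-1 vertex = 11, p_9 = 1. Add edge {1,11}. Now deg[11]=0, deg[1]=1.
Step 10: smallest deg-1 vertex = 1, p_10 = 9. Add edge {1,9}. Now deg[1]=0, deg[9]=1.
Final: two remaining deg-1 vertices are 9, 12. Add edge {9,12}.

Answer: 3 5
4 11
6 10
5 7
5 9
2 8
2 11
10 11
1 11
1 9
9 12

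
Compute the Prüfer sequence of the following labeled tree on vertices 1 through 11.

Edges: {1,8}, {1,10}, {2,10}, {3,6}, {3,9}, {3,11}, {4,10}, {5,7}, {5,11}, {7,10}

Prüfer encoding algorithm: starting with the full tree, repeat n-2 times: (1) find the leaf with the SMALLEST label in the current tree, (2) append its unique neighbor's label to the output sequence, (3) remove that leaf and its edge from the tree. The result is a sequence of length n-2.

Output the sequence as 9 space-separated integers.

Step 1: leaves = {2,4,6,8,9}. Remove smallest leaf 2, emit neighbor 10.
Step 2: leaves = {4,6,8,9}. Remove smallest leaf 4, emit neighbor 10.
Step 3: leaves = {6,8,9}. Remove smallest leaf 6, emit neighbor 3.
Step 4: leaves = {8,9}. Remove smallest leaf 8, emit neighbor 1.
Step 5: leaves = {1,9}. Remove smallest leaf 1, emit neighbor 10.
Step 6: leaves = {9,10}. Remove smallest leaf 9, emit neighbor 3.
Step 7: leaves = {3,10}. Remove smallest leaf 3, emit neighbor 11.
Step 8: leaves = {10,11}. Remove smallest leaf 10, emit neighbor 7.
Step 9: leaves = {7,11}. Remove smallest leaf 7, emit neighbor 5.
Done: 2 vertices remain (5, 11). Sequence = [10 10 3 1 10 3 11 7 5]

Answer: 10 10 3 1 10 3 11 7 5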